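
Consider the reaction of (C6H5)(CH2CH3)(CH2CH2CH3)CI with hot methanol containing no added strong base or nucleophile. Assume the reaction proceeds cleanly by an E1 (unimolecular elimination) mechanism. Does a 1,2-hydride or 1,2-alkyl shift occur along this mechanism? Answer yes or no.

The first-formed carbocation is tertiary.
No single 1,2-shift to an adjacent carbon would produce a more-substituted cation than the one already present, so no rearrangement occurs.

no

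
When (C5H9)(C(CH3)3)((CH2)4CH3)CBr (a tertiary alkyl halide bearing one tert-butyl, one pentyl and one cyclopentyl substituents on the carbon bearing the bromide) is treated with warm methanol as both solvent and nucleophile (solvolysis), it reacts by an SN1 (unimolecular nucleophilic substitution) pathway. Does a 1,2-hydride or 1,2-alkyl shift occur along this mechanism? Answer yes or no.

The first-formed carbocation is tertiary.
No single 1,2-shift to an adjacent carbon would produce a more-substituted cation than the one already present, so no rearrangement occurs.

no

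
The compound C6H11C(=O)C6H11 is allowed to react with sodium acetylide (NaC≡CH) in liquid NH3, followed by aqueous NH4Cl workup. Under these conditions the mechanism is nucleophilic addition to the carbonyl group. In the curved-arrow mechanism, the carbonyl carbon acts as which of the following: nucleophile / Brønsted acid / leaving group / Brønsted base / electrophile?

electrophile

Step 1: A lone pair / filled orbital on HC≡C⁻ attacks the electrophilic carbonyl carbon; the π(C=O) electrons shift onto oxygen, producing a tetrahedral alkoxide intermediate.
The carbonyl carbon accepts an electron pair into an empty or π* orbital — it is the electrophile.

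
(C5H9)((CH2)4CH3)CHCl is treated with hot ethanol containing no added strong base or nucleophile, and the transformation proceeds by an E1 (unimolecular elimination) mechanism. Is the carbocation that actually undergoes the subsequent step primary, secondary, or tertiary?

Step 1: Rate-determining heterolysis of the C–Cl bond gives Cl⁻ and a secondary carbocation.
Step 2: Carbocation rearrangement: a 1,2-hydride shift from the adjacent cyclopentyl carbon converts the initially-formed secondary cation into the more stable tertiary cation.
The cation rearranges from secondary to tertiary via a 1,2-hydride shift from the adjacent cyclopentyl carbon; the tertiary cation is what reacts next.

tertiary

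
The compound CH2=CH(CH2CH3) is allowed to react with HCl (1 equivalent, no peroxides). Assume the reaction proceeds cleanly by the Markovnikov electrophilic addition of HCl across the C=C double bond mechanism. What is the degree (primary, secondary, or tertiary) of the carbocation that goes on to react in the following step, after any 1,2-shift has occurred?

Step 1: The π electrons of the C=C bond attack a proton of HCl; Markovnikov addition places the new C–H on the less-substituted alkene carbon, so the positive charge ends up on the more-substituted carbon — a secondary carbocation. The H–Cl bond breaks heterolytically, releasing Cl⁻.
No single 1,2-shift to an adjacent carbon would give a more-substituted cation, so no rearrangement occurs.

secondary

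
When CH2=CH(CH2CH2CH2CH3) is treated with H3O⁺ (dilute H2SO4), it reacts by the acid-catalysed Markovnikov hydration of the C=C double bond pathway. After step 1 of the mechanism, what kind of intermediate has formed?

secondary carbocation

Step 1: The π electrons of the C=C bond attack a proton of H3O⁺; Markovnikov addition places the new C–H on the less-substituted alkene carbon, so the positive charge ends up on the more-substituted carbon — a secondary carbocation. H2O is released.
After step 1 the species present is a secondary carbocation.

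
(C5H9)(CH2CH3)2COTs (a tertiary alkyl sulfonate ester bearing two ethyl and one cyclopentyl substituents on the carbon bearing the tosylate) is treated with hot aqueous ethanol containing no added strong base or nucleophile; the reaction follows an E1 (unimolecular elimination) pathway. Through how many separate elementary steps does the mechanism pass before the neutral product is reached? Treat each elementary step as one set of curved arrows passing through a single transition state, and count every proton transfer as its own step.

Step 1: The C–O bond breaks with both electrons going to the tosylate; TsO⁻ leaves and a tertiary carbocation remains.
(No 1,2-shift: no single shift to an adjacent carbon would give a more stable cation.)
Step 2: A weak base (a water (or ethanol) molecule from the solvent) removes a proton from a carbon adjacent to the cationic centre; the electrons of that C–H bond become the new π(C=C) bond, giving the alkene.
Total: 2 elementary steps.

2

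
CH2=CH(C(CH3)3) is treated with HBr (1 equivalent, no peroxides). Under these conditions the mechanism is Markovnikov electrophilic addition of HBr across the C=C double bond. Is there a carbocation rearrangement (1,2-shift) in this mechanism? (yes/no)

The first-formed carbocation is secondary.
The adjacent tert-butyl carbon has no hydrogen but bears methyl groups; migration of one methyl with its bonding pair (a 1,2-methyl shift) places the charge on a tertiary centre.
Tertiary is more stable than secondary, so the shift occurs.

yes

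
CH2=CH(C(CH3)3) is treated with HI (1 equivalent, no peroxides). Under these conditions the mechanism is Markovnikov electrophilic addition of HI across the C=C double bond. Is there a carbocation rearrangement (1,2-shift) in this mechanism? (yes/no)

The first-formed carbocation is secondary.
The adjacent tert-butyl carbon has no hydrogen but bears methyl groups; migration of one methyl with its bonding pair (a 1,2-methyl shift) places the charge on a tertiary centre.
Tertiary is more stable than secondary, so the shift occurs.

yes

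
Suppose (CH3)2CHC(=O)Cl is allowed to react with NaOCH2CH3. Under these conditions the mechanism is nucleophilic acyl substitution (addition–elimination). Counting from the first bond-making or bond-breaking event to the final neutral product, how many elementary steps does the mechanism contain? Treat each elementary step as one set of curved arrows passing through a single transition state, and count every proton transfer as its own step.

2

Step 1: A lone pair on the O of CH3CH2O⁻ attacks the electrophilic acyl carbon; the π(C=O) electrons move onto oxygen, giving a tetrahedral intermediate.
Step 2: Elimination step: re-formation of the carbonyl π bond drives out Cl⁻, giving the new acyl compound.
Total: 2 elementary steps.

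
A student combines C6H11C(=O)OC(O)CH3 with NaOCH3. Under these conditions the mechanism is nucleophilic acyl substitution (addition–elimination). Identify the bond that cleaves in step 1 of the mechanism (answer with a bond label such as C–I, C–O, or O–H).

π(C=O)

Step 1: CH3O⁻ adds to the carbonyl carbon; the C=O π electrons shift onto oxygen and a tetrahedral alkoxide intermediate forms.
The bond broken in this step is the π(C=O) bond.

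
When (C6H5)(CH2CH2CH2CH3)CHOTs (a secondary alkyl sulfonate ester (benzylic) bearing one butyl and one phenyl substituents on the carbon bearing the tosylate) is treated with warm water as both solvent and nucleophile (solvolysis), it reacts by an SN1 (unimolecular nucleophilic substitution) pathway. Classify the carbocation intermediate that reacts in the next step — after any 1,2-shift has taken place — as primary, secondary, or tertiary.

secondary

Step 1: Ionisation: the C–O σ-bond cleaves heterolytically; both bonding electrons depart with TsO⁻, leaving a secondary carbocation at the α-carbon.
No single 1,2-shift to an adjacent carbon would give a more-substituted cation, so no rearrangement occurs.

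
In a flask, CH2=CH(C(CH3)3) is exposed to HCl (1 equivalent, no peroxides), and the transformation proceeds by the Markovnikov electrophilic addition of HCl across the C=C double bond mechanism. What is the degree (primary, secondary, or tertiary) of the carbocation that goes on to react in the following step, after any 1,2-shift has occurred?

Step 1: The π electrons of the C=C bond attack a proton of HCl; Markovnikov addition places the new C–H on the less-substituted alkene carbon, so the positive charge ends up on the more-substituted carbon — a secondary carbocation. The H–Cl bond breaks heterolytically, releasing Cl⁻.
Step 2: A 1,2-methyl shift from the adjacent tert-butyl carbon moves the positive charge from the secondary centre to an adjacent carbon, generating a more stable tertiary carbocation.
The cation rearranges from secondary to tertiary via a 1,2-methyl shift from the adjacent tert-butyl carbon; the tertiary cation is what reacts next.

tertiary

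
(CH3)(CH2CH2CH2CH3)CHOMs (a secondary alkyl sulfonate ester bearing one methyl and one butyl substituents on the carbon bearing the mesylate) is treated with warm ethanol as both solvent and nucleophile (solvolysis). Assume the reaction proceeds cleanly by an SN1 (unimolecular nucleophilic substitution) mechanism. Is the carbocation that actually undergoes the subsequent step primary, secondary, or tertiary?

secondary

Step 1: Rate-determining heterolysis of the C–O bond gives MsO⁻ and a secondary carbocation.
No single 1,2-shift to an adjacent carbon would give a more-substituted cation, so no rearrangement occurs.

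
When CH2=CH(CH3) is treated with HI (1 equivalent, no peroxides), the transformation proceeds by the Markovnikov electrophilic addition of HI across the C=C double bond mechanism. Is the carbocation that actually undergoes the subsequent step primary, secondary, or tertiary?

Step 1: Protonation of the alkene by HI: the π bond acts as the nucleophile and picks up H⁺, giving the more stable (Markovnikov) secondary carbocation. The H–I bond breaks heterolytically, releasing I⁻.
No single 1,2-shift to an adjacent carbon would give a more-substituted cation, so no rearrangement occurs.

secondary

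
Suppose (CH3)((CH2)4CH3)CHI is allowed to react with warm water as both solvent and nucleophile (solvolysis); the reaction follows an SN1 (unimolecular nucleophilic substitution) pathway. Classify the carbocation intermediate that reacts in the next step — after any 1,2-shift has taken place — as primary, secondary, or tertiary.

Step 1: Unassisted departure of I⁻ (taking the C–I bonding pair) generates a secondary carbocation.
No single 1,2-shift to an adjacent carbon would give a more-substituted cation, so no rearrangement occurs.

secondary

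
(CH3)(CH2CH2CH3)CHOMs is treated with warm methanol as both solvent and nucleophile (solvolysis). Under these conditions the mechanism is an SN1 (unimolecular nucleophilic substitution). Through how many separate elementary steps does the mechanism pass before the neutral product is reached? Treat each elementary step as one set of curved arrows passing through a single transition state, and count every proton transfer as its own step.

Step 1: The C–O bond breaks with both electrons going to the mesylate; MsO⁻ leaves and a secondary carbocation remains.
(No 1,2-shift: no single shift to an adjacent carbon would give a more stable cation.)
Step 2: CH3OH donates an oxygen lone pair into the empty p orbital of the cation, giving a protonated ether (an oxonium ion).
Step 3: Deprotonation of the oxonium oxygen by solvent methanol yields the neutral ether.
Total: 3 elementary steps.

3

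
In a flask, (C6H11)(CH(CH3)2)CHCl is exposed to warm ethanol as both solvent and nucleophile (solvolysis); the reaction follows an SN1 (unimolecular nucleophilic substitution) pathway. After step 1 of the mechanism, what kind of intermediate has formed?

Step 1: Rate-determining heterolysis of the C–Cl bond gives Cl⁻ and a secondary carbocation.
After step 1 the species present is a secondary carbocation.

secondary carbocation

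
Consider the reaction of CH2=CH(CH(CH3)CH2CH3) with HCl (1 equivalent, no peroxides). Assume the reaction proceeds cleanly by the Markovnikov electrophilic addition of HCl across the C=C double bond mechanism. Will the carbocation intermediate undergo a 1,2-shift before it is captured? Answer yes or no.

The first-formed carbocation is secondary.
The adjacent sec-butyl carbon already bears 2 other carbon substituents and has a hydrogen to migrate; after a 1,2-hydride shift from that carbon the positive charge sits on a tertiary centre.
Tertiary is more stable than secondary, so the shift occurs.

yes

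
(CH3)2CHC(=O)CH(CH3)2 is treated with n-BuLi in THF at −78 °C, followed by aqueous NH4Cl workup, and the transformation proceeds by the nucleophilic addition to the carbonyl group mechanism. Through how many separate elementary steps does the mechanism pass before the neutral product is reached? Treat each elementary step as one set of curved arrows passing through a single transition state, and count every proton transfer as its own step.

2

Step 1: the carbanion-like carbon of n-BuLi attacks the sp² carbonyl carbon; the C=O π bond breaks and the electrons end up as a lone pair on the alkoxide oxygen of the tetrahedral intermediate.
Step 2: The alkoxide picks up a proton during aqueous NH4Cl workup to yield an alcohol.
Total: 2 elementary steps.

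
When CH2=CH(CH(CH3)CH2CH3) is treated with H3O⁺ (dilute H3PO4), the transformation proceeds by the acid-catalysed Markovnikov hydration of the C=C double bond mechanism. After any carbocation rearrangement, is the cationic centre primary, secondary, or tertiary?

tertiary

Step 1: The π electrons of the C=C bond attack a proton of H3O⁺; Markovnikov addition places the new C–H on the less-substituted alkene carbon, so the positive charge ends up on the more-substituted carbon — a secondary carbocation. H2O is released.
Step 2: A 1,2-hydride shift from the adjacent sec-butyl carbon moves the positive charge from the secondary centre to an adjacent carbon, generating a more stable tertiary carbocation.
The cation rearranges from secondary to tertiary via a 1,2-hydride shift from the adjacent sec-butyl carbon; the tertiary cation is what reacts next.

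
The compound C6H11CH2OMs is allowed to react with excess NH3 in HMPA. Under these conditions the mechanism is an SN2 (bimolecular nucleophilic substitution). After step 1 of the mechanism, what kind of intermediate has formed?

Step 1: A lone pair on the N of NH3 attacks the α-carbon from the back side while the C–O bond breaks; both bonding electrons leave with MsO⁻. The product of this concerted step is an alkylammonium ion.
After step 1 the species present is an ammonium ion.

ammonium ion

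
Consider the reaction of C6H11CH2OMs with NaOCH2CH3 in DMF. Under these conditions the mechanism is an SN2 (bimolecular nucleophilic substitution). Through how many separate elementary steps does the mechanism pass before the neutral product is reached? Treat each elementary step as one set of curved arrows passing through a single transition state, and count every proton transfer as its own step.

Step 1: The ethoxide nucleophile donates a lone pair from O to the α-carbon in a backside attack; simultaneously the C–O σ-bond breaks and both of its electrons leave with MsO⁻. One concerted step with inversion of configuration.
Total: 1 elementary step.

1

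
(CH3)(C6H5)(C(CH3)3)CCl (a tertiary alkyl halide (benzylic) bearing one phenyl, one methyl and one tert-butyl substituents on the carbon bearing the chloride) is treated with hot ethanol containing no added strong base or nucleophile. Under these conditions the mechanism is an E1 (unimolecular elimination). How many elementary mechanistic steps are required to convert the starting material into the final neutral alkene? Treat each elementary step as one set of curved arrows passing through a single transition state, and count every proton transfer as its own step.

2

Step 1: Rate-determining heterolysis of the C–Cl bond gives Cl⁻ and a tertiary carbocation.
(No 1,2-shift: no single shift to an adjacent carbon would give a more stable cation.)
Step 2: Loss of a β-proton to an ethanol molecule of the solvent: the C–H bonding pair collapses toward the cationic carbon to form the C=C π bond, yielding the alkene.
Total: 2 elementary steps.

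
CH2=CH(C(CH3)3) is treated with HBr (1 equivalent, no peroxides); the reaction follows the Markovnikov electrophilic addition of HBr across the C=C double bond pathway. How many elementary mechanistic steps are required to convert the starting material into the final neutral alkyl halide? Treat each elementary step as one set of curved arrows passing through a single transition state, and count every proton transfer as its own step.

Step 1: Protonation of the alkene by HBr: the π bond acts as the nucleophile and picks up H⁺, giving the more stable (Markovnikov) secondary carbocation. The H–Br bond breaks heterolytically, releasing Br⁻.
Step 2: A 1,2-methyl shift from the adjacent tert-butyl carbon moves the positive charge from the secondary centre to an adjacent carbon, generating a more stable tertiary carbocation.
Step 3: Nucleophilic attack by Br⁻ on the carbocation completes the addition, giving R–Br.
Total: 3 elementary steps.

3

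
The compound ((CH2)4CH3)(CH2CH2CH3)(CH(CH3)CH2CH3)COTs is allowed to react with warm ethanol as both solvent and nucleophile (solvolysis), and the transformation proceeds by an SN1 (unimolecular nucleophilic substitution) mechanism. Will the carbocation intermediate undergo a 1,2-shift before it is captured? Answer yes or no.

no

The first-formed carbocation is tertiary.
No single 1,2-shift to an adjacent carbon would produce a more-substituted cation than the one already present, so no rearrangement occurs.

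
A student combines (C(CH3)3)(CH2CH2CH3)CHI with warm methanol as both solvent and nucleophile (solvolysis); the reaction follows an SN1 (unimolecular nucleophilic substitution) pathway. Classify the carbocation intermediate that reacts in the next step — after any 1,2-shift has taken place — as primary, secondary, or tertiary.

tertiary

Step 1: Ionisation: the C–I σ-bond cleaves heterolytically; both bonding electrons depart with I⁻, leaving a secondary carbocation at the α-carbon.
Step 2: Carbocation rearrangement: a 1,2-methyl shift from the adjacent tert-butyl carbon converts the initially-formed secondary cation into the more stable tertiary cation.
The cation rearranges from secondary to tertiary via a 1,2-methyl shift from the adjacent tert-butyl carbon; the tertiary cation is what reacts next.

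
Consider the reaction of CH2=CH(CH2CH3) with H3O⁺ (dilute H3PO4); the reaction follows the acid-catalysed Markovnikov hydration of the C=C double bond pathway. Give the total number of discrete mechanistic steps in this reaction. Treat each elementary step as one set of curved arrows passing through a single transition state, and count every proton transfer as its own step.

3

Step 1: Electrophilic addition begins with the π(C=C) electrons forming a bond to the proton of H3O⁺. Following Markovnikov's rule, the resulting cation is secondary. H2O is released.
(No 1,2-shift: no single shift to an adjacent carbon would give a more stable cation.)
Step 2: A lone pair on the oxygen of H2O attacks the carbocation, forming a C–O bond and an oxonium ion (a protonated alcohol).
Step 3: H2O removes a proton from the oxonium oxygen, regenerating H3O⁺ and giving the neutral alcohol.
Total: 3 elementary steps.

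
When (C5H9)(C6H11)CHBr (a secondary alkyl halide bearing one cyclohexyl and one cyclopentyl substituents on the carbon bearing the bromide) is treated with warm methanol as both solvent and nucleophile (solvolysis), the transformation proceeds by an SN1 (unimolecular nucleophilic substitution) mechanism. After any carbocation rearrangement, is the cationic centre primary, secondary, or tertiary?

tertiary

Step 1: Unassisted departure of Br⁻ (taking the C–Br bonding pair) generates a secondary carbocation.
Step 2: Carbocation rearrangement: a 1,2-hydride shift from the adjacent cyclohexyl carbon converts the initially-formed secondary cation into the more stable tertiary cation.
The cation rearranges from secondary to tertiary via a 1,2-hydride shift from the adjacent cyclohexyl carbon; the tertiary cation is what reacts next.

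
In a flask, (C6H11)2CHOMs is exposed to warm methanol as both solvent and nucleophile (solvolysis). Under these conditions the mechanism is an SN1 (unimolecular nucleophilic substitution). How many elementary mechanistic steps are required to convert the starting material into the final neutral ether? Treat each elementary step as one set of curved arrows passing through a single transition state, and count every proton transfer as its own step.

Step 1: Rate-determining heterolysis of the C–O bond gives MsO⁻ and a secondary carbocation.
Step 2: Carbocation rearrangement: a 1,2-hydride shift from the adjacent cyclohexyl carbon converts the initially-formed secondary cation into the more stable tertiary cation.
Step 3: Nucleophilic capture: the oxygen of CH3OH bonds to the cationic carbon, producing an oxonium-ion intermediate.
Step 4: Proton transfer from the O–H of the oxonium ion to a solvent molecule delivers the neutral ether.
Total: 4 elementary steps.

4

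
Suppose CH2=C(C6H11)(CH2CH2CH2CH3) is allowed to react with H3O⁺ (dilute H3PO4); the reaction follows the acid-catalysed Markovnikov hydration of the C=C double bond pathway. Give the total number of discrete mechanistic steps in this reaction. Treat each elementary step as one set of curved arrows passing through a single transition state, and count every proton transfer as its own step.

Step 1: Electrophilic addition begins with the π(C=C) electrons forming a bond to the proton of H3O⁺. Following Markovnikov's rule, the resulting cation is tertiary. H2O is released.
(No 1,2-shift: no single shift to an adjacent carbon would give a more stable cation.)
Step 2: A lone pair on the oxygen of H2O attacks the carbocation, forming a C–O bond and an oxonium ion (a protonated alcohol).
Step 3: Proton transfer from the O–H of the oxonium ion to H2O completes the catalytic cycle and yields the alcohol.
Total: 3 elementary steps.

3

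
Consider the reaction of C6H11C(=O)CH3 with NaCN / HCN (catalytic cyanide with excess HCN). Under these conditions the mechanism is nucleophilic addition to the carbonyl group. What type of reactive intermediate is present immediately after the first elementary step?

tetrahedral alkoxide intermediate

Step 1: CN⁻ attacks the sp² carbonyl carbon; the C=O π bond breaks and the electrons end up as a lone pair on the alkoxide oxygen of the tetrahedral intermediate.
After step 1 the species present is a tetrahedral alkoxide intermediate.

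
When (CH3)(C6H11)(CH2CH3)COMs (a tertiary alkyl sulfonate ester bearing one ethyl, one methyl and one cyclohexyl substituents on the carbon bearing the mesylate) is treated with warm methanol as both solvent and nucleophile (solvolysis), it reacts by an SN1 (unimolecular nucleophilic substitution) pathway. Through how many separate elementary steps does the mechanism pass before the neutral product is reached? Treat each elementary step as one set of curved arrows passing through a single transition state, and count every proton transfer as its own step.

Step 1: Rate-determining heterolysis of the C–O bond gives MsO⁻ and a tertiary carbocation.
(No 1,2-shift: no single shift to an adjacent carbon would give a more stable cation.)
Step 2: Nucleophilic capture: the oxygen of CH3OH bonds to the cationic carbon, producing an oxonium-ion intermediate.
Step 3: Deprotonation of the oxonium oxygen by solvent methanol yields the neutral ether.
Total: 3 elementary steps.

3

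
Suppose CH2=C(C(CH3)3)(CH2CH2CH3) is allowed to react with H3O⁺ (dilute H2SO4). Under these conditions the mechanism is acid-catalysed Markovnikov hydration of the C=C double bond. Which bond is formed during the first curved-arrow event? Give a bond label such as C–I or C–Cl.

C–H

Step 1: The π electrons of the C=C bond attack a proton of H3O⁺; Markovnikov addition places the new C–H on the less-substituted alkene carbon, so the positive charge ends up on the more-substituted carbon — a tertiary carbocation. H2O is released.
The bond formed in this step is the C–H bond.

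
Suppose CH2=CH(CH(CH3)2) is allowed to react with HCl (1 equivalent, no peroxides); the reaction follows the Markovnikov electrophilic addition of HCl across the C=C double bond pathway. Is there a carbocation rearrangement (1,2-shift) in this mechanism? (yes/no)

yes

The first-formed carbocation is secondary.
The adjacent isopropyl carbon already bears 2 other carbon substituents and has a hydrogen to migrate; after a 1,2-hydride shift from that carbon the positive charge sits on a tertiary centre.
Tertiary is more stable than secondary, so the shift occurs.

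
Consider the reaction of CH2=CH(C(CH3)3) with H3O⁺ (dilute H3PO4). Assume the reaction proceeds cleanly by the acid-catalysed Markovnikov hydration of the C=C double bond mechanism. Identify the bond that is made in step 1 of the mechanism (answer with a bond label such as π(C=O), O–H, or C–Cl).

Step 1: Protonation of the alkene by H3O⁺: the π bond acts as the nucleophile and picks up H⁺, giving the more stable (Markovnikov) secondary carbocation. H2O is released.
The bond formed in this step is the C–H bond.

C–H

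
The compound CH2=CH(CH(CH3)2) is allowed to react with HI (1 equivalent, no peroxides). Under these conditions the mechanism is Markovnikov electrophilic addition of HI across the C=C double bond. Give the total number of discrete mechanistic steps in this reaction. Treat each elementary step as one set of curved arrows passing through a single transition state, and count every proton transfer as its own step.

3

Step 1: Protonation of the alkene by HI: the π bond acts as the nucleophile and picks up H⁺, giving the more stable (Markovnikov) secondary carbocation. The H–I bond breaks heterolytically, releasing I⁻.
Step 2: Carbocation rearrangement: a 1,2-hydride shift from the adjacent isopropyl carbon converts the initially-formed secondary cation into the more stable tertiary cation.
Step 3: I⁻ captures the cation: a lone pair on I⁻ fills the empty p orbital, producing the alkyl halide product.
Total: 3 elementary steps.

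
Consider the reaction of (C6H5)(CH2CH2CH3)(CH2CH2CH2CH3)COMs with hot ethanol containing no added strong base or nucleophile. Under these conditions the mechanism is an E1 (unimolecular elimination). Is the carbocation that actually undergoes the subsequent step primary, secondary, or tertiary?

tertiary

Step 1: Rate-determining heterolysis of the C–O bond gives MsO⁻ and a tertiary carbocation.
No single 1,2-shift to an adjacent carbon would give a more-substituted cation, so no rearrangement occurs.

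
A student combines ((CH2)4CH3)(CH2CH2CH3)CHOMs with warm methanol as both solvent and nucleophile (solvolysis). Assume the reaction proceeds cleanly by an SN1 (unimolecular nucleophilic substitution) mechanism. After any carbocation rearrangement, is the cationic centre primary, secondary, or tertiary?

secondary

Step 1: Ionisation: the C–O σ-bond cleaves heterolytically; both bonding electrons depart with MsO⁻, leaving a secondary carbocation at the α-carbon.
No single 1,2-shift to an adjacent carbon would give a more-substituted cation, so no rearrangement occurs.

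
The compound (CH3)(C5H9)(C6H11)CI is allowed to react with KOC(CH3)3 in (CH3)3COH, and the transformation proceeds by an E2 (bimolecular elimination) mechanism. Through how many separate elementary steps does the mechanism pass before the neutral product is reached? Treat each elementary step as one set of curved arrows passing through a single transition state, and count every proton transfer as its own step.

Step 1: The strong base (CH3)3CO⁻ removes a β-hydrogen; in the same concerted event the electrons of the breaking C–H bond form the new π(C=C) bond and the C–I σ-bond breaks, expelling I⁻. Anti-periplanar geometry; one transition state.
Total: 1 elementary step.

1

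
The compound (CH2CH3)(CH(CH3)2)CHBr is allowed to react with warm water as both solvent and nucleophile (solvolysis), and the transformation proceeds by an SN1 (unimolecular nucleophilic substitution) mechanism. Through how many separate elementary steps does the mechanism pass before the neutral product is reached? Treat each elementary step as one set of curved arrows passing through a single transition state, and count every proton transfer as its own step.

4

Step 1: Unassisted departure of Br⁻ (taking the C–Br bonding pair) generates a secondary carbocation.
Step 2: A 1,2-hydride shift from the adjacent isopropyl carbon moves the positive charge from the secondary centre to an adjacent carbon, generating a more stable tertiary carbocation.
Step 3: Nucleophilic capture: the oxygen of H2O bonds to the cationic carbon, producing an oxonium-ion intermediate.
Step 4: A second solvent molecule removes the proton on oxygen, giving the neutral alcohol product.
Total: 4 elementary steps.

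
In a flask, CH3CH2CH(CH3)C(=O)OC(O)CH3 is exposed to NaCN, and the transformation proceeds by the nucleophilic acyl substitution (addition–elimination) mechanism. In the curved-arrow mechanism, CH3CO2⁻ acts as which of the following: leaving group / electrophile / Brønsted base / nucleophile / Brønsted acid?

leaving group

Step 2: Elimination step: re-formation of the carbonyl π bond drives out CH3CO2⁻, giving the new acyl compound.
CH3CO2⁻ departs with both electrons of the breaking σ-bond — that is the definition of a leaving group.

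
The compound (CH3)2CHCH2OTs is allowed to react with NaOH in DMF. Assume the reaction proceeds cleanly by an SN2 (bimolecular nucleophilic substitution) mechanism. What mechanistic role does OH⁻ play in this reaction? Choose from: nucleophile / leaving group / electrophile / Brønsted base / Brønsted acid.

Step 1: Backside attack by OH⁻ on the carbon bearing the tosylate: the new C–O bond forms as the C–O bond breaks, with Walden inversion at carbon.
OH⁻ donates an electron pair to form a new σ-bond to carbon — it is the nucleophile.

nucleophile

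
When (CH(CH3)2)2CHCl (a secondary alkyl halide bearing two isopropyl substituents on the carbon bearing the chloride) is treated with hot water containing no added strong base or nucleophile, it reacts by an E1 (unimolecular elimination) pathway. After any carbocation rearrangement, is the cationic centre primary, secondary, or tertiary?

tertiary

Step 1: The C–Cl bond breaks with both electrons going to the chloride; Cl⁻ leaves and a secondary carbocation remains.
Step 2: A hydride (H with its bonding pair) migrates from the adjacent isopropyl carbon to the cationic centre — a 1,2-hydride shift — upgrading the secondary cation to a tertiary one.
The cation rearranges from secondary to tertiary via a 1,2-hydride shift from the adjacent isopropyl carbon; the tertiary cation is what reacts next.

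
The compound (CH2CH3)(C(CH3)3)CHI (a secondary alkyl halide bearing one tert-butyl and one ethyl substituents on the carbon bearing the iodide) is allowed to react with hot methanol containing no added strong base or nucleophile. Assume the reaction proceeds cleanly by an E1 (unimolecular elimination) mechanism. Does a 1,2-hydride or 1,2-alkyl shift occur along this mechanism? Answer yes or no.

The first-formed carbocation is secondary.
The adjacent tert-butyl carbon has no hydrogen but bears methyl groups; migration of one methyl with its bonding pair (a 1,2-methyl shift) places the charge on a tertiary centre.
Tertiary is more stable than secondary, so the shift occurs.

yes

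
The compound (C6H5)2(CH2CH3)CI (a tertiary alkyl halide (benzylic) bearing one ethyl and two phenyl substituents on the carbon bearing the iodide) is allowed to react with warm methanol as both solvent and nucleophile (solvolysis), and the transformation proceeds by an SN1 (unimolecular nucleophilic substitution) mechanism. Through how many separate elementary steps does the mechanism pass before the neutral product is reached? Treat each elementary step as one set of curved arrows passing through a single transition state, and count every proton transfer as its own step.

Step 1: Rate-determining heterolysis of the C–I bond gives I⁻ and a tertiary carbocation.
(No 1,2-shift: no single shift to an adjacent carbon would give a more stable cation.)
Step 2: A lone pair on the oxygen of CH3OH attacks the carbocation, forming a new C–O σ-bond and an oxonium ion.
Step 3: Deprotonation of the oxonium oxygen by solvent methanol yields the neutral ether.
Total: 3 elementary steps.

3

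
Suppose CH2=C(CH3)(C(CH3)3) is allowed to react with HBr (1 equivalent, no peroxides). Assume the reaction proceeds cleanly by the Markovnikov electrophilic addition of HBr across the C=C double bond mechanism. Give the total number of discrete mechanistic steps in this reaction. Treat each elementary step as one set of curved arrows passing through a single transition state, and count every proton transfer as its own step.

2

Step 1: Electrophilic addition begins with the π(C=C) electrons forming a bond to the proton of HBr. Following Markovnikov's rule, the resulting cation is tertiary. The H–Br bond breaks heterolytically, releasing Br⁻.
(No 1,2-shift: no single shift to an adjacent carbon would give a more stable cation.)
Step 2: The Br⁻ anion donates a lone pair to the carbocation, forming the new C–Br σ-bond and giving the neutral alkyl halide.
Total: 2 elementary steps.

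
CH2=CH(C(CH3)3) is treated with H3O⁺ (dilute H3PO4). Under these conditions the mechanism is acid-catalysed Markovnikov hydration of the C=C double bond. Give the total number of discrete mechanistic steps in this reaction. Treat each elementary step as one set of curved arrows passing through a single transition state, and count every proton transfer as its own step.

4

Step 1: The π electrons of the C=C bond attack a proton of H3O⁺; Markovnikov addition places the new C–H on the less-substituted alkene carbon, so the positive charge ends up on the more-substituted carbon — a secondary carbocation. H2O is released.
Step 2: Carbocation rearrangement: a 1,2-methyl shift from the adjacent tert-butyl carbon converts the initially-formed secondary cation into the more stable tertiary cation.
Step 3: A lone pair on the oxygen of H2O attacks the carbocation, forming a C–O bond and an oxonium ion (a protonated alcohol).
Step 4: H2O removes a proton from the oxonium oxygen, regenerating H3O⁺ and giving the neutral alcohol.
Total: 4 elementary steps.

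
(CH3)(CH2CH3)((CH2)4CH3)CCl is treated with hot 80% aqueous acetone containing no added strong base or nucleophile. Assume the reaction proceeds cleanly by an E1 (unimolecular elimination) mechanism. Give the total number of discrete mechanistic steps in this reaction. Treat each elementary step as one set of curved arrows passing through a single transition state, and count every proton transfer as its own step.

2

Step 1: The C–Cl bond breaks with both electrons going to the chloride; Cl⁻ leaves and a tertiary carbocation remains.
(No 1,2-shift: no single shift to an adjacent carbon would give a more stable cation.)
Step 2: Loss of a β-proton to a water molecule of the solvent: the C–H bonding pair collapses toward the cationic carbon to form the C=C π bond, yielding the alkene.
Total: 2 elementary steps.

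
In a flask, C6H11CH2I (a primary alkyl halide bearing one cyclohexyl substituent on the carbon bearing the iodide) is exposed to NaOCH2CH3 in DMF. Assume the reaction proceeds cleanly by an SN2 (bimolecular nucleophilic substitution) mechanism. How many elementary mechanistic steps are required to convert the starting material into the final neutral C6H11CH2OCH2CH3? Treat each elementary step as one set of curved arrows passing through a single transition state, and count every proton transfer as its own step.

Step 1: CH3CH2O⁻ attacks the back face of the α-carbon while I⁻ departs with the C–I bonding pair — a single concerted displacement through a pentacoordinate transition state.
Total: 1 elementary step.

1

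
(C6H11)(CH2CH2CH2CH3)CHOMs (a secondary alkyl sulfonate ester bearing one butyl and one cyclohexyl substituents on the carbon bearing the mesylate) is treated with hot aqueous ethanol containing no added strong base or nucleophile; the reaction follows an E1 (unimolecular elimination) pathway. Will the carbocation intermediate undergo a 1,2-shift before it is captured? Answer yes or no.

The first-formed carbocation is secondary.
The adjacent cyclohexyl carbon already bears 2 other carbon substituents and has a hydrogen to migrate; after a 1,2-hydride shift from that carbon the positive charge sits on a tertiary centre.
Tertiary is more stable than secondary, so the shift occurs.

yes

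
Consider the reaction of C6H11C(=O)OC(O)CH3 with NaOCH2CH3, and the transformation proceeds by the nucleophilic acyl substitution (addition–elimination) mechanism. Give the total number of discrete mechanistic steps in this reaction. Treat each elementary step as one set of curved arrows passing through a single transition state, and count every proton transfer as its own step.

Step 1: CH3CH2O⁻ adds to the carbonyl carbon; the C=O π electrons shift onto oxygen and a tetrahedral alkoxide intermediate forms.
Step 2: An oxygen lone pair re-forms the C=O π bond as the C–O σ-bond breaks; CH3CO2⁻ is expelled.
Total: 2 elementary steps.

2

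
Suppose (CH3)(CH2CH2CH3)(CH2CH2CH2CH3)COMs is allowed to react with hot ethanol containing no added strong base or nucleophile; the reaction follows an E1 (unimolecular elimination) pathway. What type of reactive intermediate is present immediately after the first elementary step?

tertiary carbocation

Step 1: The C–O bond breaks with both electrons going to the mesylate; MsO⁻ leaves and a tertiary carbocation remains.
After step 1 the species present is a tertiary carbocation.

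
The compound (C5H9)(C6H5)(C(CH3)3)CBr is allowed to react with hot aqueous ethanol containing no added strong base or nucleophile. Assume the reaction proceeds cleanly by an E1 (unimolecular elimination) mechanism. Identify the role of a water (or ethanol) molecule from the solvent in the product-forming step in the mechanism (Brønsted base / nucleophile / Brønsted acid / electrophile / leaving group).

Step 2: Loss of a β-proton to a water (or ethanol) molecule of the solvent: the C–H bonding pair collapses toward the cationic carbon to form the C=C π bond, yielding the alkene.
A water (or ethanol) molecule from the solvent in the product-forming step accepts a proton in a proton-transfer step — a Brønsted base.

Brønsted base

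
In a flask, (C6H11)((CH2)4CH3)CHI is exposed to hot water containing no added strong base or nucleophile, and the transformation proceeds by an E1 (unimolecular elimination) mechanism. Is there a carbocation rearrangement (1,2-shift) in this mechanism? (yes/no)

yes

The first-formed carbocation is secondary.
The adjacent cyclohexyl carbon already bears 2 other carbon substituents and has a hydrogen to migrate; after a 1,2-hydride shift from that carbon the positive charge sits on a tertiary centre.
Tertiary is more stable than secondary, so the shift occurs.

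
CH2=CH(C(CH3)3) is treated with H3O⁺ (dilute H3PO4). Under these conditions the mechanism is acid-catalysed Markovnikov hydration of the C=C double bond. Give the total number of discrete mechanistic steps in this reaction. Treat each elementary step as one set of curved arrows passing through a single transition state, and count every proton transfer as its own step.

Step 1: Electrophilic addition begins with the π(C=C) electrons forming a bond to the proton of H3O⁺. Following Markovnikov's rule, the resulting cation is secondary. H2O is released.
Step 2: A methyl group with its bonding pair migrates from the adjacent tert-butyl carbon to the cationic centre — a 1,2-methyl shift — upgrading the secondary cation to a tertiary one.
Step 3: Water acts as the nucleophile: an oxygen lone pair bonds to the cationic carbon, giving an oxonium-ion intermediate.
Step 4: H2O removes a proton from the oxonium oxygen, regenerating H3O⁺ and giving the neutral alcohol.
Total: 4 elementary steps.

4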